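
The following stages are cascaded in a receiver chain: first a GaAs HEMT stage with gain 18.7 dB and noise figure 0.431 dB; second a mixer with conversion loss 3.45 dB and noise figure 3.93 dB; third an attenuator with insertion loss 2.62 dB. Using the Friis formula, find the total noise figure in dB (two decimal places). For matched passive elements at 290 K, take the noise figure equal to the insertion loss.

Convert to linear (a loss of L dB is a gain of −L dB): F_i = 10^(NF_i/10), G_i = 10^(G_i,dB/10)
  Stage 1: F_1 = 10^(0.431/10) = 1.104, G_1 = 10^(18.7/10) = 74.13
  Stage 2: F_2 = 10^(3.93/10) = 2.472, G_2 = 10^(−3.45/10) = 0.4519
  Stage 3: F_3 = 10^(2.62/10) = 1.828, G_3 = 10^(−2.62/10) = 0.5470
Friis cascade:
  F = 1.104 + (2.472 − 1)/74.13 + (1.828 − 1)/33.50 = 1.149
NF = 10 log₁₀(1.149) = 0.60 dB

0.60 dB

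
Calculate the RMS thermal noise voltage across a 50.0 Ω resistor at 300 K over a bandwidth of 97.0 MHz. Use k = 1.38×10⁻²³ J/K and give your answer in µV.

V_n = √(4kTRB)
4kTRB = 4 × 1.38×10⁻²³ × 300 × 5.00×10¹ × 9.70×10⁷ = 8.03×10⁻¹¹ V²
V_n = √(8.03×10⁻¹¹) = 8.96×10⁻⁶ V = 8.96 µV

8.96 µV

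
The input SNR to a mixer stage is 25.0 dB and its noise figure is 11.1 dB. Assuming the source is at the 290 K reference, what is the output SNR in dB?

By definition F = SNR_in/SNR_out, so in dB: SNR_out = SNR_in − NF
SNR_out = 25.0 − 11.1 = 13.9 dB

13.9 dB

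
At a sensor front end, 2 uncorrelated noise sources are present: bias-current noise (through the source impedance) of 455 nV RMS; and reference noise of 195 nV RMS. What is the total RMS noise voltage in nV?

Uncorrelated sources add in power (mean-square): V_tot = √(ΣV_i²)
V_tot = √[(4.55×10⁻⁷)² + (1.95×10⁻⁷)²] = 4.95×10⁻⁷ V = 495 nV

495 nV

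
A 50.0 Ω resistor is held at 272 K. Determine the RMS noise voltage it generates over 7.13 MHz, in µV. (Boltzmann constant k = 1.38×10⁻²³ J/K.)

2.31 µV

V_n = √(4kTRB)
4kTRB = 4 × 1.38×10⁻²³ × 272 × 5.00×10¹ × 7.13×10⁶ = 5.35×10⁻¹² V²
V_n = √(5.35×10⁻¹²) = 2.31×10⁻⁶ V = 2.31 µV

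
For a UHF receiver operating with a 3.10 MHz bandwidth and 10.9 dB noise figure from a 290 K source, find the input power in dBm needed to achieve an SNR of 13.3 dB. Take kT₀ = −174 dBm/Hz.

Sensitivity = −174 + 10 log₁₀(B) + NF + SNR_min
= −174 + 64.91 + 10.9 + 13.3
= −84.89 dBm → −84.9 dBm

−84.9 dBm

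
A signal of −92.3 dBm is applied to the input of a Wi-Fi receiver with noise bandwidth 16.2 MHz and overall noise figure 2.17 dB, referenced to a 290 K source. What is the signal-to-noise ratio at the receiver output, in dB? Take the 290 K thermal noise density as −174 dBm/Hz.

7.4 dB

Noise floor: N = −174 + 10 log₁₀(B) + NF
10 log₁₀(1.62×10⁷) = 72.1 dB
N = −174 + 72.1 + 2.17 = −99.73 dBm
SNR = P_sig − N = −92.3 − (−99.73) = 7.43 dB → 7.4 dB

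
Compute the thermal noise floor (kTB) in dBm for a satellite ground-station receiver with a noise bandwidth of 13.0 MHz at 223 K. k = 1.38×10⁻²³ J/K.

−104.0 dBm

P_n = kTB = 1.38×10⁻²³ × 223 × 1.30×10⁷ = 4.00×10⁻¹⁴ W
In dBm: 10 log₁₀(4.00×10⁻¹⁴ / 10⁻³) = −104.0 dBm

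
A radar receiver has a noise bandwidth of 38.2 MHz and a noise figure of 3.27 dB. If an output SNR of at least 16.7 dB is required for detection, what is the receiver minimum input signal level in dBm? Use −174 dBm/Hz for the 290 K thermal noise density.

−78.2 dBm

Sensitivity = −174 + 10 log₁₀(B) + NF + SNR_min
= −174 + 75.82 + 3.27 + 16.7
= −78.21 dBm → −78.2 dBm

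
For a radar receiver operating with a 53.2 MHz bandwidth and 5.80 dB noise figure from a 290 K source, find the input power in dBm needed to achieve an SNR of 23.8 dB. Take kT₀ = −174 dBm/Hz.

−67.1 dBm

Sensitivity = −174 + 10 log₁₀(B) + NF + SNR_min
= −174 + 77.26 + 5.80 + 23.8
= −67.14 dBm → −67.1 dBm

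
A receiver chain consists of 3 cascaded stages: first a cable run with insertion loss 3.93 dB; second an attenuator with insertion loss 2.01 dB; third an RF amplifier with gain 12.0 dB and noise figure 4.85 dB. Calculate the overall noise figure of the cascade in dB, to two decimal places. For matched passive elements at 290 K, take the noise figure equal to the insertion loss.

10.79 dB

Convert to linear (a loss of L dB is a gain of −L dB): F_i = 10^(NF_i/10), G_i = 10^(G_i,dB/10)
  Stage 1: F_1 = 10^(3.93/10) = 2.472, G_1 = 10^(−3.93/10) = 0.4046
  Stage 2: F_2 = 10^(2.01/10) = 1.589, G_2 = 10^(−2.01/10) = 0.6295
  Stage 3: F_3 = 10^(4.85/10) = 3.055, G_3 = 10^(12.0/10) = 15.85
Friis cascade:
  F = 2.472 + (1.589 − 1)/0.4046 + (3.055 − 1)/0.2547 = 11.99
NF = 10 log₁₀(11.99) = 10.79 dB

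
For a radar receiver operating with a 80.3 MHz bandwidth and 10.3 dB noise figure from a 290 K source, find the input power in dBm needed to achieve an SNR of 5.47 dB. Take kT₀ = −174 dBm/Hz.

Sensitivity = −174 + 10 log₁₀(B) + NF + SNR_min
= −174 + 79.05 + 10.3 + 5.47
= −79.18 dBm → −79.2 dBm

−79.2 dBm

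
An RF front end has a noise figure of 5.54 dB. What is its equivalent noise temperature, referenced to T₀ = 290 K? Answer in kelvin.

748 K

F = 10^(5.54/10) = 3.58096
T_e = (F − 1)·T₀ = (3.58096 − 1) × 290 = 748 K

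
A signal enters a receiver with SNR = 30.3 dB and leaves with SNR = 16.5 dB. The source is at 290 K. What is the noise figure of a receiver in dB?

NF (dB) = SNR_in(dB) − SNR_out(dB) when the source is at T₀
NF = 30.3 − 16.5 = 13.8 dB

13.8 dB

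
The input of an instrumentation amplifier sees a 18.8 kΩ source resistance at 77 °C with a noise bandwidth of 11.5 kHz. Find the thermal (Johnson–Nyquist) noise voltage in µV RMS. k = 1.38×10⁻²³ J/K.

T = 77 °C + 273.15 = 350.15 K
V_n = √(4kTRB)
4kTRB = 4 × 1.38×10⁻²³ × 350.15 × 1.88×10⁴ × 1.15×10⁴ = 4.18×10⁻¹² V²
V_n = √(4.18×10⁻¹²) = 2.04×10⁻⁶ V = 2.04 µV

2.04 µV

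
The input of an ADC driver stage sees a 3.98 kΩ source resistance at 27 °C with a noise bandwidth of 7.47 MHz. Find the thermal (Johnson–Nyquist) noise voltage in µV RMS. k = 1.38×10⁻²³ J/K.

22.2 µV

T = 27 °C + 273.15 = 300.15 K
V_n = √(4kTRB)
4kTRB = 4 × 1.38×10⁻²³ × 300.15 × 3.98×10³ × 7.47×10⁶ = 4.93×10⁻¹⁰ V²
V_n = √(4.93×10⁻¹⁰) = 2.22×10⁻⁵ V = 22.2 µV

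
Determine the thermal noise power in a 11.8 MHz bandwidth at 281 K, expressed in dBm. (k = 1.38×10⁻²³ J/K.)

P_n = kTB = 1.38×10⁻²³ × 281 × 1.18×10⁷ = 4.58×10⁻¹⁴ W
In dBm: 10 log₁₀(4.58×10⁻¹⁴ / 10⁻³) = −103.4 dBm

−103.4 dBm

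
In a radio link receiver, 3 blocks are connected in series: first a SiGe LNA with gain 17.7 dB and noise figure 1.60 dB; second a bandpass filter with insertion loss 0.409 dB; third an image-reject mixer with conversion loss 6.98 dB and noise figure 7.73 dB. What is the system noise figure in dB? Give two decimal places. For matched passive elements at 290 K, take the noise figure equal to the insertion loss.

Convert to linear (a loss of L dB is a gain of −L dB): F_i = 10^(NF_i/10), G_i = 10^(G_i,dB/10)
  Stage 1: F_1 = 10^(1.60/10) = 1.445, G_1 = 10^(17.7/10) = 58.88
  Stage 2: F_2 = 10^(0.409/10) = 1.099, G_2 = 10^(−0.409/10) = 0.9101
  Stage 3: F_3 = 10^(7.73/10) = 5.929, G_3 = 10^(−6.98/10) = 0.2004
Friis cascade:
  F = 1.445 + (1.099 − 1)/58.88 + (5.929 − 1)/53.59 = 1.539
NF = 10 log₁₀(1.539) = 1.87 dB

1.87 dB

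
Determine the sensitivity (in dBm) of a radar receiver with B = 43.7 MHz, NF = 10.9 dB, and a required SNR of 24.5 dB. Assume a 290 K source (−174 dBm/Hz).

Sensitivity = −174 + 10 log₁₀(B) + NF + SNR_min
= −174 + 76.4 + 10.9 + 24.5
= −62.2 dBm → −62.2 dBm

−62.2 dBm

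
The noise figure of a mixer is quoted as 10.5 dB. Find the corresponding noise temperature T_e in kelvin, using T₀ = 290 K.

F = 10^(10.5/10) = 11.2202
T_e = (F − 1)·T₀ = (11.2202 − 1) × 290 = 2964 K

2964 K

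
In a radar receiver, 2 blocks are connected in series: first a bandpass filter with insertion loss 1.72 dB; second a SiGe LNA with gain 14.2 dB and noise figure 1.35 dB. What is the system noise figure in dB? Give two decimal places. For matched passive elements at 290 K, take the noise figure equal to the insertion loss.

Convert to linear (a loss of L dB is a gain of −L dB): F_i = 10^(NF_i/10), G_i = 10^(G_i,dB/10)
  Stage 1: F_1 = 10^(1.72/10) = 1.486, G_1 = 10^(−1.72/10) = 0.6730
  Stage 2: F_2 = 10^(1.35/10) = 1.365, G_2 = 10^(14.2/10) = 26.30
Friis cascade:
  F = 1.486 + (1.365 − 1)/0.6730 = 2.028
NF = 10 log₁₀(2.028) = 3.07 dB

3.07 dB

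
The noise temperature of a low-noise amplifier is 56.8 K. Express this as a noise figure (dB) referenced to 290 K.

F = 1 + T_e/T₀ = 1 + 56.8/290 = 1.19586
NF = 10 log₁₀(1.19586) = 0.777 dB

0.777 dB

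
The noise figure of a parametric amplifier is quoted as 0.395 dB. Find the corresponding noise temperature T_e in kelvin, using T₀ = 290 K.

F = 10^(0.395/10) = 1.09522
T_e = (F − 1)·T₀ = (1.09522 − 1) × 290 = 27.6 K

27.6 K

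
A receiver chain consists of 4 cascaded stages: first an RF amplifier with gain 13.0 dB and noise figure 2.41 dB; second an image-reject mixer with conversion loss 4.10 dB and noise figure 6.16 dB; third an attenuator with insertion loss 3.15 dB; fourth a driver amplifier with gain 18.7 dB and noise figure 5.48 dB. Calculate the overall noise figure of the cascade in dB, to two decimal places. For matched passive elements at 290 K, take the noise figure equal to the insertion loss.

4.33 dB

Convert to linear (a loss of L dB is a gain of −L dB): F_i = 10^(NF_i/10), G_i = 10^(G_i,dB/10)
  Stage 1: F_1 = 10^(2.41/10) = 1.742, G_1 = 10^(13.0/10) = 19.95
  Stage 2: F_2 = 10^(6.16/10) = 4.130, G_2 = 10^(−4.10/10) = 0.3890
  Stage 3: F_3 = 10^(3.15/10) = 2.065, G_3 = 10^(−3.15/10) = 0.4842
  Stage 4: F_4 = 10^(5.48/10) = 3.532, G_4 = 10^(18.7/10) = 74.13
Friis cascade:
  F = 1.742 + (4.130 − 1)/19.95 + (2.065 − 1)/7.762 + (3.532 − 1)/3.758 = 2.710
NF = 10 log₁₀(2.710) = 4.33 dB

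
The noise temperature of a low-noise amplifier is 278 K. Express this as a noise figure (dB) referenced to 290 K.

2.92 dB

F = 1 + T_e/T₀ = 1 + 278/290 = 1.95862
NF = 10 log₁₀(1.95862) = 2.92 dB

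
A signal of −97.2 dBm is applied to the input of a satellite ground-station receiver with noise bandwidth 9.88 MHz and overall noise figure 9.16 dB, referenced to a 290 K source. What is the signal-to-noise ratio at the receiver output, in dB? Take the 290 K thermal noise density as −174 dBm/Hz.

Noise floor: N = −174 + 10 log₁₀(B) + NF
10 log₁₀(9.88×10⁶) = 69.95 dB
N = −174 + 69.95 + 9.16 = −94.89 dBm
SNR = P_sig − N = −97.2 − (−94.89) = −2.31 dB → −2.3 dB

−2.3 dB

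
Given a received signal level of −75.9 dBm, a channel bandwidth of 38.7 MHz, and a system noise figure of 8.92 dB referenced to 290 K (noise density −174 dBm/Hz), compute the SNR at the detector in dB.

13.3 dB

Noise floor: N = −174 + 10 log₁₀(B) + NF
10 log₁₀(3.87×10⁷) = 75.88 dB
N = −174 + 75.88 + 8.92 = −89.20 dBm
SNR = P_sig − N = −75.9 − (−89.20) = 13.30 dB → 13.3 dB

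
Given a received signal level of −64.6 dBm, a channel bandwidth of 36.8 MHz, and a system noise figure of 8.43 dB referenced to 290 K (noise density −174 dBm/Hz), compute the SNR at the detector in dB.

Noise floor: N = −174 + 10 log₁₀(B) + NF
10 log₁₀(3.68×10⁷) = 75.66 dB
N = −174 + 75.66 + 8.43 = −89.91 dBm
SNR = P_sig − N = −64.6 − (−89.91) = 25.31 dB → 25.3 dB

25.3 dB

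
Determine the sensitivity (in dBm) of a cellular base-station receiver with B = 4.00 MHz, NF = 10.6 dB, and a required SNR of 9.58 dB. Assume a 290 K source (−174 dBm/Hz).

Sensitivity = −174 + 10 log₁₀(B) + NF + SNR_min
= −174 + 66.02 + 10.6 + 9.58
= −87.80 dBm → −87.8 dBm

−87.8 dBm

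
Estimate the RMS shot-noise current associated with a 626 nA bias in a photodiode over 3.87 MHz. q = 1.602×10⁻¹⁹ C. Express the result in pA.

881 pA

I_n = √(2qI·B)
2qI·B = 2 × 1.602×10⁻¹⁹ × 6.26×10⁻⁷ × 3.87×10⁶ = 7.76×10⁻¹⁹ A²
I_n = √(7.76×10⁻¹⁹) = 8.81×10⁻¹⁰ A = 881 pA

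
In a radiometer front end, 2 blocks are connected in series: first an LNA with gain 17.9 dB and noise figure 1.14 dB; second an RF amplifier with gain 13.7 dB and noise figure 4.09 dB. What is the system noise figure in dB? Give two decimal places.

1.22 dB

Convert to linear (a loss of L dB is a gain of −L dB): F_i = 10^(NF_i/10), G_i = 10^(G_i,dB/10)
  Stage 1: F_1 = 10^(1.14/10) = 1.300, G_1 = 10^(17.9/10) = 61.66
  Stage 2: F_2 = 10^(4.09/10) = 2.564, G_2 = 10^(13.7/10) = 23.44
Friis cascade:
  F = 1.300 + (2.564 − 1)/61.66 = 1.326
NF = 10 log₁₀(1.326) = 1.22 dB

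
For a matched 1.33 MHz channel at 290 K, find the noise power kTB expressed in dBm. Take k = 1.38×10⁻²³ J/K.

P_n = kTB = 1.38×10⁻²³ × 290 × 1.33×10⁶ = 5.32×10⁻¹⁵ W
In dBm: 10 log₁₀(5.32×10⁻¹⁵ / 10⁻³) = −112.7 dBm

−112.7 dBm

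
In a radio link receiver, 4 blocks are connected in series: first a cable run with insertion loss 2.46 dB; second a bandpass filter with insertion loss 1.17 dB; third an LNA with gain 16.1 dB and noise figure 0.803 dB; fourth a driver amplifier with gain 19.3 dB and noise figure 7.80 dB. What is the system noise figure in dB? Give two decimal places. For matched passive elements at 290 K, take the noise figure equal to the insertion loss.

4.86 dB

Convert to linear (a loss of L dB is a gain of −L dB): F_i = 10^(NF_i/10), G_i = 10^(G_i,dB/10)
  Stage 1: F_1 = 10^(2.46/10) = 1.762, G_1 = 10^(−2.46/10) = 0.5675
  Stage 2: F_2 = 10^(1.17/10) = 1.309, G_2 = 10^(−1.17/10) = 0.7638
  Stage 3: F_3 = 10^(0.803/10) = 1.203, G_3 = 10^(16.1/10) = 40.74
  Stage 4: F_4 = 10^(7.80/10) = 6.026, G_4 = 10^(19.3/10) = 85.11
Friis cascade:
  F = 1.762 + (1.309 − 1)/0.5675 + (1.203 − 1)/0.4335 + (6.026 − 1)/17.66 = 3.060
NF = 10 log₁₀(3.060) = 4.86 dB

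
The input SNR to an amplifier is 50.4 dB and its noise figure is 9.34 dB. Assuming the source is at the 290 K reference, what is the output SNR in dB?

41.06 dB

By definition F = SNR_in/SNR_out, so in dB: SNR_out = SNR_in − NF
SNR_out = 50.4 − 9.34 = 41.06 dB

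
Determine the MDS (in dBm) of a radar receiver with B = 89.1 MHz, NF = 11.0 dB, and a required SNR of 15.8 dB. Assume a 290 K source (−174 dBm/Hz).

−67.7 dBm

Sensitivity = −174 + 10 log₁₀(B) + NF + SNR_min
= −174 + 79.5 + 11.0 + 15.8
= −67.7 dBm → −67.7 dBm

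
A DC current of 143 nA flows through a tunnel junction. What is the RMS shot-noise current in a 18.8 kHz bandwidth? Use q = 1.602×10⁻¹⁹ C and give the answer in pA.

I_n = √(2qI·B)
2qI·B = 2 × 1.602×10⁻¹⁹ × 1.43×10⁻⁷ × 1.88×10⁴ = 8.61×10⁻²² A²
I_n = √(8.61×10⁻²²) = 2.93×10⁻¹¹ A = 29.3 pA

29.3 pA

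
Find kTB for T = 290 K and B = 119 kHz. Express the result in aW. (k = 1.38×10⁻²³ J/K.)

P_n = kTB = 1.38×10⁻²³ × 290 × 1.19×10⁵ = 4.76×10⁻¹⁶ W = 476 aW

476 aW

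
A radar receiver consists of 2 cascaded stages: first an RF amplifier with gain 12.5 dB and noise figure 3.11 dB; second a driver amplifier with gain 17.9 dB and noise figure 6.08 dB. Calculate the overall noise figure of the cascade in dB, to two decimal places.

Convert to linear (a loss of L dB is a gain of −L dB): F_i = 10^(NF_i/10), G_i = 10^(G_i,dB/10)
  Stage 1: F_1 = 10^(3.11/10) = 2.046, G_1 = 10^(12.5/10) = 17.78
  Stage 2: F_2 = 10^(6.08/10) = 4.055, G_2 = 10^(17.9/10) = 61.66
Friis cascade:
  F = 2.046 + (4.055 − 1)/17.78 = 2.218
NF = 10 log₁₀(2.218) = 3.46 dB

3.46 dB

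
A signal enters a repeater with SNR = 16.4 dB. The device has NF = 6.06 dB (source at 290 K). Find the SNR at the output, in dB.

By definition F = SNR_in/SNR_out, so in dB: SNR_out = SNR_in − NF
SNR_out = 16.4 − 6.06 = 10.34 dB

10.34 dB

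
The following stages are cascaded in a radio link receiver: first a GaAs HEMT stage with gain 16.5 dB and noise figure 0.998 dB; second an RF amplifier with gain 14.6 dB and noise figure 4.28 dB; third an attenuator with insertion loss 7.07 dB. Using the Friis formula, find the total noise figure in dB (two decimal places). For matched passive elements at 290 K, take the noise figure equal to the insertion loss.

1.14 dB

Convert to linear (a loss of L dB is a gain of −L dB): F_i = 10^(NF_i/10), G_i = 10^(G_i,dB/10)
  Stage 1: F_1 = 10^(0.998/10) = 1.258, G_1 = 10^(16.5/10) = 44.67
  Stage 2: F_2 = 10^(4.28/10) = 2.679, G_2 = 10^(14.6/10) = 28.84
  Stage 3: F_3 = 10^(7.07/10) = 5.093, G_3 = 10^(−7.07/10) = 0.1963
Friis cascade:
  F = 1.258 + (2.679 − 1)/44.67 + (5.093 − 1)/1288 = 1.299
NF = 10 log₁₀(1.299) = 1.14 dB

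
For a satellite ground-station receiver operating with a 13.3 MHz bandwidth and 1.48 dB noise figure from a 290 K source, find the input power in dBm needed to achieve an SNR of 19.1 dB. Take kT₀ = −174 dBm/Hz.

Sensitivity = −174 + 10 log₁₀(B) + NF + SNR_min
= −174 + 71.24 + 1.48 + 19.1
= −82.18 dBm → −82.2 dBm

−82.2 dBm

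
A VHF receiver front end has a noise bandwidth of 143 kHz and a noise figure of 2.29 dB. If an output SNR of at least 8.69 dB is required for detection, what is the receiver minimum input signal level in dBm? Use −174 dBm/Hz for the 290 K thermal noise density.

Sensitivity = −174 + 10 log₁₀(B) + NF + SNR_min
= −174 + 51.55 + 2.29 + 8.69
= −111.47 dBm → −111.5 dBm

−111.5 dBm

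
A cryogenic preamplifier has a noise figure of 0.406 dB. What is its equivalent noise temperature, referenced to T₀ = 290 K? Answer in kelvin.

F = 10^(0.406/10) = 1.09799
T_e = (F − 1)·T₀ = (1.09799 − 1) × 290 = 28.4 K

28.4 K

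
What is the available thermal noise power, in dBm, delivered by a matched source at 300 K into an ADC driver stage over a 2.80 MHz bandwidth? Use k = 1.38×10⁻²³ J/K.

P_n = kTB = 1.38×10⁻²³ × 300 × 2.80×10⁶ = 1.16×10⁻¹⁴ W
In dBm: 10 log₁₀(1.16×10⁻¹⁴ / 10⁻³) = −109.4 dBm

−109.4 dBm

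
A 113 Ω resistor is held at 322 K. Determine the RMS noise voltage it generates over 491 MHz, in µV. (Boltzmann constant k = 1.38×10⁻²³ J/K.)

31.4 µV

V_n = √(4kTRB)
4kTRB = 4 × 1.38×10⁻²³ × 322 × 1.13×10² × 4.91×10⁸ = 9.86×10⁻¹⁰ V²
V_n = √(9.86×10⁻¹⁰) = 3.14×10⁻⁵ V = 31.4 µV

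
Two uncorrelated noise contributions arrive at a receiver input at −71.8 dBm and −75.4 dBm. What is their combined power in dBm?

−70.2 dBm

Convert to linear, add, convert back:
P₁ = 6.61×10⁻¹¹ W, P₂ = 2.88×10⁻¹¹ W
P_tot = 9.49×10⁻¹¹ W → 10 log₁₀(P_tot / 10⁻³) = −70.2 dBm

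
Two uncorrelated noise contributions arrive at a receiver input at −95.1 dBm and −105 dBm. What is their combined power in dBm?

−94.7 dBm

Convert to linear, add, convert back:
P₁ = 3.09×10⁻¹³ W, P₂ = 3.16×10⁻¹⁴ W
P_tot = 3.41×10⁻¹³ W → 10 log₁₀(P_tot / 10⁻³) = −94.7 dBm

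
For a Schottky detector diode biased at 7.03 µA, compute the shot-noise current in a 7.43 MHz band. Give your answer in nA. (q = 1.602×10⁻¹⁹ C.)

4.09 nA

I_n = √(2qI·B)
2qI·B = 2 × 1.602×10⁻¹⁹ × 7.03×10⁻⁶ × 7.43×10⁶ = 1.67×10⁻¹⁷ A²
I_n = √(1.67×10⁻¹⁷) = 4.09×10⁻⁹ A = 4.09 nA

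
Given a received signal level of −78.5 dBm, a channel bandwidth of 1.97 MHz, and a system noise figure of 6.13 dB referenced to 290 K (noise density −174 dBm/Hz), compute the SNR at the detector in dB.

26.4 dB

Noise floor: N = −174 + 10 log₁₀(B) + NF
10 log₁₀(1.97×10⁶) = 62.94 dB
N = −174 + 62.94 + 6.13 = −104.93 dBm
SNR = P_sig − N = −78.5 − (−104.93) = 26.43 dB → 26.4 dB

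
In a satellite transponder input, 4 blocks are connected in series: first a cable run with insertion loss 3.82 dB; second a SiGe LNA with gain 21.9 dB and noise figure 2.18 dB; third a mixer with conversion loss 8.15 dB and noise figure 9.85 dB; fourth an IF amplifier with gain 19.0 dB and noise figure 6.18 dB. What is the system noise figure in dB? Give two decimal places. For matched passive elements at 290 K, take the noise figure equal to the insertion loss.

6.47 dB

Convert to linear (a loss of L dB is a gain of −L dB): F_i = 10^(NF_i/10), G_i = 10^(G_i,dB/10)
  Stage 1: F_1 = 10^(3.82/10) = 2.410, G_1 = 10^(−3.82/10) = 0.4150
  Stage 2: F_2 = 10^(2.18/10) = 1.652, G_2 = 10^(21.9/10) = 154.9
  Stage 3: F_3 = 10^(9.85/10) = 9.661, G_3 = 10^(−8.15/10) = 0.1531
  Stage 4: F_4 = 10^(6.18/10) = 4.150, G_4 = 10^(19.0/10) = 79.43
Friis cascade:
  F = 2.410 + (1.652 − 1)/0.4150 + (9.661 − 1)/64.27 + (4.150 − 1)/9.840 = 4.436
NF = 10 log₁₀(4.436) = 6.47 dB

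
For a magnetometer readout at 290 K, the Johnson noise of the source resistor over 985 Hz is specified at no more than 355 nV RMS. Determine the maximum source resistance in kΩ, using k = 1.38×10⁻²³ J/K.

Johnson–Nyquist: V_n = √(4kTRB) ⇒ R = V_n² / (4kTB)
4kTB = 4 × 1.38×10⁻²³ × 290 × 9.85×10² = 1.58×10⁻¹⁷
R = (3.55×10⁻⁷)² / 1.58×10⁻¹⁷ = 7.99×10³ Ω = 7.99 kΩ

7.99 kΩ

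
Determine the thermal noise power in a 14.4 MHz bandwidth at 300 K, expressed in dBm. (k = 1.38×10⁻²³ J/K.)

P_n = kTB = 1.38×10⁻²³ × 300 × 1.44×10⁷ = 5.96×10⁻¹⁴ W
In dBm: 10 log₁₀(5.96×10⁻¹⁴ / 10⁻³) = −102.2 dBm

−102.2 dBm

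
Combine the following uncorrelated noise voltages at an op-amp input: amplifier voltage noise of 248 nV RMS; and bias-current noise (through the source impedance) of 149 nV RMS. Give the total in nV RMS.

289 nV

Uncorrelated sources add in power (mean-square): V_tot = √(ΣV_i²)
V_tot = √[(2.48×10⁻⁷)² + (1.49×10⁻⁷)²] = 2.89×10⁻⁷ V = 289 nV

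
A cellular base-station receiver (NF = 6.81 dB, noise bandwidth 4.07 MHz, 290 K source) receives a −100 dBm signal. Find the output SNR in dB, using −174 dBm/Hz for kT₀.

1.1 dB

Noise floor: N = −174 + 10 log₁₀(B) + NF
10 log₁₀(4.07×10⁶) = 66.1 dB
N = −174 + 66.1 + 6.81 = −101.09 dBm
SNR = P_sig − N = −100 − (−101.09) = 1.09 dB → 1.1 dB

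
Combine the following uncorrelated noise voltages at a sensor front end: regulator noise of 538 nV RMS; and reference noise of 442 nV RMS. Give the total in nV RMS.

696 nV

Uncorrelated sources add in power (mean-square): V_tot = √(ΣV_i²)
V_tot = √[(5.38×10⁻⁷)² + (4.42×10⁻⁷)²] = 6.96×10⁻⁷ V = 696 nV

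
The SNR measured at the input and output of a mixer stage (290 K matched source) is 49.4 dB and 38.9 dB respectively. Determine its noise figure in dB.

NF (dB) = SNR_in(dB) − SNR_out(dB) when the source is at T₀
NF = 49.4 − 38.9 = 10.5 dB

10.5 dB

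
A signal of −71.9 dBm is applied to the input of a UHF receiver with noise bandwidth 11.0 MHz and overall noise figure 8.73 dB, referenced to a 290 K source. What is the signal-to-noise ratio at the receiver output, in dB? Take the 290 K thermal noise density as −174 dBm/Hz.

Noise floor: N = −174 + 10 log₁₀(B) + NF
10 log₁₀(1.10×10⁷) = 70.41 dB
N = −174 + 70.41 + 8.73 = −94.86 dBm
SNR = P_sig − N = −71.9 − (−94.86) = 22.96 dB → 23.0 dB

23.0 dB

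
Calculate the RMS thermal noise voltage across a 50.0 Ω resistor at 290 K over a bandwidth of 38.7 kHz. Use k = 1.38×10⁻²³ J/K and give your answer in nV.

V_n = √(4kTRB)
4kTRB = 4 × 1.38×10⁻²³ × 290 × 5.00×10¹ × 3.87×10⁴ = 3.10×10⁻¹⁴ V²
V_n = √(3.10×10⁻¹⁴) = 1.76×10⁻⁷ V = 176 nV

176 nV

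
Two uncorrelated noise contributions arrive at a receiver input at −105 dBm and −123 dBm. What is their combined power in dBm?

−104.9 dBm

Convert to linear, add, convert back:
P₁ = 3.16×10⁻¹⁴ W, P₂ = 5.01×10⁻¹⁶ W
P_tot = 3.21×10⁻¹⁴ W → 10 log₁₀(P_tot / 10⁻³) = −104.9 dBm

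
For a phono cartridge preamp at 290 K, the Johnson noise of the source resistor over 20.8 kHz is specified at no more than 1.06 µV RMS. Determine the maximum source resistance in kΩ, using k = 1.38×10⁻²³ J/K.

Johnson–Nyquist: V_n = √(4kTRB) ⇒ R = V_n² / (4kTB)
4kTB = 4 × 1.38×10⁻²³ × 290 × 2.08×10⁴ = 3.33×10⁻¹⁶
R = (1.06×10⁻⁶)² / 3.33×10⁻¹⁶ = 3.37×10³ Ω = 3.37 kΩ

3.37 kΩ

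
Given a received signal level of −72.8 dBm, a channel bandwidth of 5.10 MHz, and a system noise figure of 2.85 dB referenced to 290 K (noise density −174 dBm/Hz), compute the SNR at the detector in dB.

31.3 dB

Noise floor: N = −174 + 10 log₁₀(B) + NF
10 log₁₀(5.10×10⁶) = 67.08 dB
N = −174 + 67.08 + 2.85 = −104.07 dBm
SNR = P_sig − N = −72.8 − (−104.07) = 31.27 dB → 31.3 dB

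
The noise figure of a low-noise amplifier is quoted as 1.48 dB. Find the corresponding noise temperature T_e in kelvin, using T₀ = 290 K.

118 K

F = 10^(1.48/10) = 1.40605
T_e = (F − 1)·T₀ = (1.40605 − 1) × 290 = 118 K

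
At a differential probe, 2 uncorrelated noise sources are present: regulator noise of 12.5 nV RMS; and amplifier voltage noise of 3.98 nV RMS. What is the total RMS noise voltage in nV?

Uncorrelated sources add in power (mean-square): V_tot = √(ΣV_i²)
V_tot = √[(1.25×10⁻⁸)² + (3.98×10⁻⁹)²] = 1.31×10⁻⁸ V = 13.1 nV

13.1 nV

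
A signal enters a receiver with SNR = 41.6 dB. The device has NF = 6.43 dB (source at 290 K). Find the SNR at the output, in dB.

By definition F = SNR_in/SNR_out, so in dB: SNR_out = SNR_in − NF
SNR_out = 41.6 − 6.43 = 35.17 dB

35.17 dB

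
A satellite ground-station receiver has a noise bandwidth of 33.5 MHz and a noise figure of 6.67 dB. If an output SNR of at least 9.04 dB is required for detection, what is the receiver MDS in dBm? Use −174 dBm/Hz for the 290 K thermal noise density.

−83.0 dBm

Sensitivity = −174 + 10 log₁₀(B) + NF + SNR_min
= −174 + 75.25 + 6.67 + 9.04
= −83.04 dBm → −83.0 dBm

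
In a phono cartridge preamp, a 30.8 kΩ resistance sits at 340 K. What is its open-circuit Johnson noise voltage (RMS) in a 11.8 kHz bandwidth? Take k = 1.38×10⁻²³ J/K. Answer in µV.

2.61 µV

V_n = √(4kTRB)
4kTRB = 4 × 1.38×10⁻²³ × 340 × 3.08×10⁴ × 1.18×10⁴ = 6.82×10⁻¹² V²
V_n = √(6.82×10⁻¹²) = 2.61×10⁻⁶ V = 2.61 µV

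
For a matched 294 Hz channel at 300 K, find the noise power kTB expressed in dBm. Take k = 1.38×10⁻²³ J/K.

−149.1 dBm

P_n = kTB = 1.38×10⁻²³ × 300 × 2.94×10² = 1.22×10⁻¹⁸ W
In dBm: 10 log₁₀(1.22×10⁻¹⁸ / 10⁻³) = −149.1 dBm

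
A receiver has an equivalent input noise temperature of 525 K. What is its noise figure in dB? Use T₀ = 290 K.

4.49 dB

F = 1 + T_e/T₀ = 1 + 525/290 = 2.81034
NF = 10 log₁₀(2.81034) = 4.49 dB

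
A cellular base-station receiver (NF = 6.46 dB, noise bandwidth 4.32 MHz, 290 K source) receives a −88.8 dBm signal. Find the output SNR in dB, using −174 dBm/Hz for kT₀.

12.4 dB

Noise floor: N = −174 + 10 log₁₀(B) + NF
10 log₁₀(4.32×10⁶) = 66.35 dB
N = −174 + 66.35 + 6.46 = −101.19 dBm
SNR = P_sig − N = −88.8 − (−101.19) = 12.39 dB → 12.4 dB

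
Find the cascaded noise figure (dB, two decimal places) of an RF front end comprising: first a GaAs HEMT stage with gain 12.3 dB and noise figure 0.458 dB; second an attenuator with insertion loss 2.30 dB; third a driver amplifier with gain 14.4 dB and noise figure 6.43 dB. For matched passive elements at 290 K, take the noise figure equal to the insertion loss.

1.74 dB

Convert to linear (a loss of L dB is a gain of −L dB): F_i = 10^(NF_i/10), G_i = 10^(G_i,dB/10)
  Stage 1: F_1 = 10^(0.458/10) = 1.111, G_1 = 10^(12.3/10) = 16.98
  Stage 2: F_2 = 10^(2.30/10) = 1.698, G_2 = 10^(−2.30/10) = 0.5888
  Stage 3: F_3 = 10^(6.43/10) = 4.395, G_3 = 10^(14.4/10) = 27.54
Friis cascade:
  F = 1.111 + (1.698 − 1)/16.98 + (4.395 − 1)/10.00 = 1.492
NF = 10 log₁₀(1.492) = 1.74 dB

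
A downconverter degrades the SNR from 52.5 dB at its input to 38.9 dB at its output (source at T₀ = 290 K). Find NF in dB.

13.6 dB

NF (dB) = SNR_in(dB) − SNR_out(dB) when the source is at T₀
NF = 52.5 − 38.9 = 13.6 dB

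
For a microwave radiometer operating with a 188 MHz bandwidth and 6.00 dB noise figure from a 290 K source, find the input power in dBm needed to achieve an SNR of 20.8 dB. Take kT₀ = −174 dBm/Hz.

Sensitivity = −174 + 10 log₁₀(B) + NF + SNR_min
= −174 + 82.74 + 6.00 + 20.8
= −64.46 dBm → −64.5 dBm

−64.5 dBm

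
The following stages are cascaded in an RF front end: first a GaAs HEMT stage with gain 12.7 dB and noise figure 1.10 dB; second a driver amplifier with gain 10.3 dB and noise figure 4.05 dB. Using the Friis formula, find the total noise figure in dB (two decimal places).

1.37 dB

Convert to linear (a loss of L dB is a gain of −L dB): F_i = 10^(NF_i/10), G_i = 10^(G_i,dB/10)
  Stage 1: F_1 = 10^(1.10/10) = 1.288, G_1 = 10^(12.7/10) = 18.62
  Stage 2: F_2 = 10^(4.05/10) = 2.541, G_2 = 10^(10.3/10) = 10.72
Friis cascade:
  F = 1.288 + (2.541 − 1)/18.62 = 1.371
NF = 10 log₁₀(1.371) = 1.37 dB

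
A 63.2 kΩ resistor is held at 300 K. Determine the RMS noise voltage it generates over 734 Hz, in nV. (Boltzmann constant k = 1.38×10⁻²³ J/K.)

V_n = √(4kTRB)
4kTRB = 4 × 1.38×10⁻²³ × 300 × 6.32×10⁴ × 7.34×10² = 7.68×10⁻¹³ V²
V_n = √(7.68×10⁻¹³) = 8.76×10⁻⁷ V = 876 nV

876 nV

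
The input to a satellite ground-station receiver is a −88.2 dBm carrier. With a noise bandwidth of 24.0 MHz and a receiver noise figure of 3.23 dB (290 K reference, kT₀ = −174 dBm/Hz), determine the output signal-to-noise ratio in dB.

8.8 dB

Noise floor: N = −174 + 10 log₁₀(B) + NF
10 log₁₀(2.40×10⁷) = 73.8 dB
N = −174 + 73.8 + 3.23 = −96.97 dBm
SNR = P_sig − N = −88.2 − (−96.97) = 8.77 dB → 8.8 dB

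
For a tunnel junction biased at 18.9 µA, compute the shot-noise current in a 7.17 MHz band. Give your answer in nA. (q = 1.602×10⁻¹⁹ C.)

6.59 nA

I_n = √(2qI·B)
2qI·B = 2 × 1.602×10⁻¹⁹ × 1.89×10⁻⁵ × 7.17×10⁶ = 4.34×10⁻¹⁷ A²
I_n = √(4.34×10⁻¹⁷) = 6.59×10⁻⁹ A = 6.59 nA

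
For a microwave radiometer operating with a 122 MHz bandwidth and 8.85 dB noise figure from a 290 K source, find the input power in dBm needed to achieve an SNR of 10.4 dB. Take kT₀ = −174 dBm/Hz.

−73.9 dBm

Sensitivity = −174 + 10 log₁₀(B) + NF + SNR_min
= −174 + 80.86 + 8.85 + 10.4
= −73.89 dBm → −73.9 dBm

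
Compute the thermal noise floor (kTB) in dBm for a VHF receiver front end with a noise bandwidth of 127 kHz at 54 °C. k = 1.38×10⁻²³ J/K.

T = 54 °C + 273.15 = 327.15 K
P_n = kTB = 1.38×10⁻²³ × 327.15 × 1.27×10⁵ = 5.73×10⁻¹⁶ W
In dBm: 10 log₁₀(5.73×10⁻¹⁶ / 10⁻³) = −122.4 dBm

−122.4 dBm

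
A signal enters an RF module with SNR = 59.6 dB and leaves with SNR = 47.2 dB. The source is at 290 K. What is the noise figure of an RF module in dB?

NF (dB) = SNR_in(dB) − SNR_out(dB) when the source is at T₀
NF = 59.6 − 47.2 = 12.4 dB

12.4 dB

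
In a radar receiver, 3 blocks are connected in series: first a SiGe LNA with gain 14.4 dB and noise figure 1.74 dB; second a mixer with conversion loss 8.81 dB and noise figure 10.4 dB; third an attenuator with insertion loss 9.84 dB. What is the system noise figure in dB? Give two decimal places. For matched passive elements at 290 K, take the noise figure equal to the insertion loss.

Convert to linear (a loss of L dB is a gain of −L dB): F_i = 10^(NF_i/10), G_i = 10^(G_i,dB/10)
  Stage 1: F_1 = 10^(1.74/10) = 1.493, G_1 = 10^(14.4/10) = 27.54
  Stage 2: F_2 = 10^(10.4/10) = 10.96, G_2 = 10^(−8.81/10) = 0.1315
  Stage 3: F_3 = 10^(9.84/10) = 9.638, G_3 = 10^(−9.84/10) = 0.1038
Friis cascade:
  F = 1.493 + (10.96 − 1)/27.54 + (9.638 − 1)/3.622 = 4.239
NF = 10 log₁₀(4.239) = 6.27 dB

6.27 dB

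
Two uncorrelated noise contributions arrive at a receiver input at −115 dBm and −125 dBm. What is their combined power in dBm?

−114.6 dBm

Convert to linear, add, convert back:
P₁ = 3.16×10⁻¹⁵ W, P₂ = 3.16×10⁻¹⁶ W
P_tot = 3.48×10⁻¹⁵ W → 10 log₁₀(P_tot / 10⁻³) = −114.6 dBm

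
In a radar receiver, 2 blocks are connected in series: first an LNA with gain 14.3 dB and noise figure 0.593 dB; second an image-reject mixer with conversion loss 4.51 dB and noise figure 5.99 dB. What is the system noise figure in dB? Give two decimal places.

Convert to linear (a loss of L dB is a gain of −L dB): F_i = 10^(NF_i/10), G_i = 10^(G_i,dB/10)
  Stage 1: F_1 = 10^(0.593/10) = 1.146, G_1 = 10^(14.3/10) = 26.92
  Stage 2: F_2 = 10^(5.99/10) = 3.972, G_2 = 10^(−4.51/10) = 0.3540
Friis cascade:
  F = 1.146 + (3.972 − 1)/26.92 = 1.257
NF = 10 log₁₀(1.257) = 0.99 dB

0.99 dB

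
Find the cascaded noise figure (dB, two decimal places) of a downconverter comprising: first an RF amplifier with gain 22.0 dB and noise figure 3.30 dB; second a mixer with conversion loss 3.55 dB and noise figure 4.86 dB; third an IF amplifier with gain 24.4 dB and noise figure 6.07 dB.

Convert to linear (a loss of L dB is a gain of −L dB): F_i = 10^(NF_i/10), G_i = 10^(G_i,dB/10)
  Stage 1: F_1 = 10^(3.30/10) = 2.138, G_1 = 10^(22.0/10) = 158.5
  Stage 2: F_2 = 10^(4.86/10) = 3.062, G_2 = 10^(−3.55/10) = 0.4416
  Stage 3: F_3 = 10^(6.07/10) = 4.046, G_3 = 10^(24.4/10) = 275.4
Friis cascade:
  F = 2.138 + (3.062 − 1)/158.5 + (4.046 − 1)/69.98 = 2.194
NF = 10 log₁₀(2.194) = 3.41 dB

3.41 dB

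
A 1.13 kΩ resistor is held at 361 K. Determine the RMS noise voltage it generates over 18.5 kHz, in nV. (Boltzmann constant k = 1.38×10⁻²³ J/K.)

645 nV

V_n = √(4kTRB)
4kTRB = 4 × 1.38×10⁻²³ × 361 × 1.13×10³ × 1.85×10⁴ = 4.17×10⁻¹³ V²
V_n = √(4.17×10⁻¹³) = 6.45×10⁻⁷ V = 645 nV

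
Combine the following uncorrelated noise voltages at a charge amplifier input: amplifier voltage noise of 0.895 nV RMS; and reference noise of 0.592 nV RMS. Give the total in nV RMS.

Uncorrelated sources add in power (mean-square): V_tot = √(ΣV_i²)
V_tot = √[(8.95×10⁻¹⁰)² + (5.92×10⁻¹⁰)²] = 1.07×10⁻⁹ V = 1.07 nV

1.07 nV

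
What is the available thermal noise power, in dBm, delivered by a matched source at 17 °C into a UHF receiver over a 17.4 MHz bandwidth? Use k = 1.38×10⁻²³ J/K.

−101.6 dBm

T = 17 °C + 273.15 = 290.15 K
P_n = kTB = 1.38×10⁻²³ × 290.15 × 1.74×10⁷ = 6.97×10⁻¹⁴ W
In dBm: 10 log₁₀(6.97×10⁻¹⁴ / 10⁻³) = −101.6 dBm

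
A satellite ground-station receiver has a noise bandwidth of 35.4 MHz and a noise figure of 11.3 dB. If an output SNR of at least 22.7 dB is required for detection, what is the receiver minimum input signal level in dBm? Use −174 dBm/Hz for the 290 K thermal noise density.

−64.5 dBm

Sensitivity = −174 + 10 log₁₀(B) + NF + SNR_min
= −174 + 75.49 + 11.3 + 22.7
= −64.51 dBm → −64.5 dBm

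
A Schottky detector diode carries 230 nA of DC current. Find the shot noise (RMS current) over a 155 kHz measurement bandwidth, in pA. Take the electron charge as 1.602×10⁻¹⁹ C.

107 pA

I_n = √(2qI·B)
2qI·B = 2 × 1.602×10⁻¹⁹ × 2.30×10⁻⁷ × 1.55×10⁵ = 1.14×10⁻²⁰ A²
I_n = √(1.14×10⁻²⁰) = 1.07×10⁻¹⁰ A = 107 pA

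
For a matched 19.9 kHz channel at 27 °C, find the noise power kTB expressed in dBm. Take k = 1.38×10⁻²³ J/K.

T = 27 °C + 273.15 = 300.15 K
P_n = kTB = 1.38×10⁻²³ × 300.15 × 1.99×10⁴ = 8.24×10⁻¹⁷ W
In dBm: 10 log₁₀(8.24×10⁻¹⁷ / 10⁻³) = −130.8 dBm

−130.8 dBm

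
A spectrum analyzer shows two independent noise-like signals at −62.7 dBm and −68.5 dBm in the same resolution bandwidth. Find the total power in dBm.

Convert to linear, add, convert back:
P₁ = 5.37×10⁻¹⁰ W, P₂ = 1.41×10⁻¹⁰ W
P_tot = 6.78×10⁻¹⁰ W → 10 log₁₀(P_tot / 10⁻³) = −61.7 dBm

−61.7 dBm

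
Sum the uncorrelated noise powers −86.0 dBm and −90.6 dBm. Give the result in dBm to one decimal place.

−84.7 dBm

Convert to linear, add, convert back:
P₁ = 2.51×10⁻¹² W, P₂ = 8.71×10⁻¹³ W
P_tot = 3.38×10⁻¹² W → 10 log₁₀(P_tot / 10⁻³) = −84.7 dBm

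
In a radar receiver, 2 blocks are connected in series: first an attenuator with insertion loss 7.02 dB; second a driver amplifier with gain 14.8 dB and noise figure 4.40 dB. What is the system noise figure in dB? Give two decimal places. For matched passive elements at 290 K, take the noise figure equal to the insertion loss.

Convert to linear (a loss of L dB is a gain of −L dB): F_i = 10^(NF_i/10), G_i = 10^(G_i,dB/10)
  Stage 1: F_1 = 10^(7.02/10) = 5.035, G_1 = 10^(−7.02/10) = 0.1986
  Stage 2: F_2 = 10^(4.40/10) = 2.754, G_2 = 10^(14.8/10) = 30.20
Friis cascade:
  F = 5.035 + (2.754 − 1)/0.1986 = 13.87
NF = 10 log₁₀(13.87) = 11.42 dB

11.42 dB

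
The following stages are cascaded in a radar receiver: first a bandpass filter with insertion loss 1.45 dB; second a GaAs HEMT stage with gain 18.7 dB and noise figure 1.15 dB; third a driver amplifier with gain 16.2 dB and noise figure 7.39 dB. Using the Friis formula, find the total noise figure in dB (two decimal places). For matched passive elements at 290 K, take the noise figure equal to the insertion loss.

2.80 dB

Convert to linear (a loss of L dB is a gain of −L dB): F_i = 10^(NF_i/10), G_i = 10^(G_i,dB/10)
  Stage 1: F_1 = 10^(1.45/10) = 1.396, G_1 = 10^(−1.45/10) = 0.7161
  Stage 2: F_2 = 10^(1.15/10) = 1.303, G_2 = 10^(18.7/10) = 74.13
  Stage 3: F_3 = 10^(7.39/10) = 5.483, G_3 = 10^(16.2/10) = 41.69
Friis cascade:
  F = 1.396 + (1.303 − 1)/0.7161 + (5.483 − 1)/53.09 = 1.904
NF = 10 log₁₀(1.904) = 2.80 dB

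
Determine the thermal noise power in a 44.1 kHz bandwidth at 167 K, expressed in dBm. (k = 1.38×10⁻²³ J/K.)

P_n = kTB = 1.38×10⁻²³ × 167 × 4.41×10⁴ = 1.02×10⁻¹⁶ W
In dBm: 10 log₁₀(1.02×10⁻¹⁶ / 10⁻³) = −129.9 dBm

−129.9 dBm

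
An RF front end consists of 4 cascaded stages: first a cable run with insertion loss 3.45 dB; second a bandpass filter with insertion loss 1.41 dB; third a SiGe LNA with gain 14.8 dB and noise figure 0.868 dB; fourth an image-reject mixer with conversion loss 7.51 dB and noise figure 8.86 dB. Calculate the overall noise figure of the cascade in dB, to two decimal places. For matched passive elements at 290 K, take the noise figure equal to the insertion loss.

6.45 dB

Convert to linear (a loss of L dB is a gain of −L dB): F_i = 10^(NF_i/10), G_i = 10^(G_i,dB/10)
  Stage 1: F_1 = 10^(3.45/10) = 2.213, G_1 = 10^(−3.45/10) = 0.4519
  Stage 2: F_2 = 10^(1.41/10) = 1.384, G_2 = 10^(−1.41/10) = 0.7228
  Stage 3: F_3 = 10^(0.868/10) = 1.221, G_3 = 10^(14.8/10) = 30.20
  Stage 4: F_4 = 10^(8.86/10) = 7.691, G_4 = 10^(−7.51/10) = 0.1774
Friis cascade:
  F = 2.213 + (1.384 − 1)/0.4519 + (1.221 − 1)/0.3266 + (7.691 − 1)/9.863 = 4.418
NF = 10 log₁₀(4.418) = 6.45 dB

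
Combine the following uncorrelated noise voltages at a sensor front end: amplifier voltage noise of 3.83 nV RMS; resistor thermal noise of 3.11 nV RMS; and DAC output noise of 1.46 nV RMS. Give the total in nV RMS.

5.15 nV

Uncorrelated sources add in power (mean-square): V_tot = √(ΣV_i²)
V_tot = √[(3.83×10⁻⁹)² + (3.11×10⁻⁹)² + (1.46×10⁻⁹)²] = 5.15×10⁻⁹ V = 5.15 nV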